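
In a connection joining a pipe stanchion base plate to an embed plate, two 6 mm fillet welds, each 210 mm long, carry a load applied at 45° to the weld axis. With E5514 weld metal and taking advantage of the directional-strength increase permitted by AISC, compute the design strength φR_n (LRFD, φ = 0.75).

φR_n ≈ 572 kN

E55XX → F_EXX = 550 MPa.
t_e = 0.707 × 6 = 4.242 mm; A_we = 4.242 × 420 = 1782 mm².
Directional factor: 1.0 + 0.5 sin^1.5(45°) = 1.297.
F_nw = 0.6 × 550 × 1.297 = 428.1 MPa.
φR_n = 0.75 × 428.1 × 1782 × 10⁻³ = 572.1 kN.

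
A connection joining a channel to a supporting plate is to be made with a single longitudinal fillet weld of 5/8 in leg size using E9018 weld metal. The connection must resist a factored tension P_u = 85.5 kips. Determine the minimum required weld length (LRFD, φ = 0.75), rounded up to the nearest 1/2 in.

L = 5 in

E90XX → F_EXX = 90 ksi.
Throat t_e = 0.707 × 0.625 = 0.4419 in.
φr_n = 0.75 × 0.6 × 90 × 0.4419 = 17.9 kips/in.
L_req = P_u / φr_n = 85.5 / 17.9 = 4.778 in total.
Round up → use L = 5 in.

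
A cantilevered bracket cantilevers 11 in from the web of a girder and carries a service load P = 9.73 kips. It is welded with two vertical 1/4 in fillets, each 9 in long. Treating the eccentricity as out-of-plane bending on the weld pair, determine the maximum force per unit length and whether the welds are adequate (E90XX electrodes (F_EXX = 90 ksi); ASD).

f_max ≈ 4 kip/in; adequate

L_w = 2 × 9 = 18 in; section modulus (unit throat) S = 2 × L²/6 = 27 in².
Direct shear f_v = P/L_w = 9.73/18 = 0.5406 kip/in.
Moment M = P × e = 9.73 × 11 = 107.03 kip·in; bending f_b = M/S = 3.964 kip/in.
f_max = √(f_v² + f_b²) = √(0.5406² + 3.964²) = 4.001 kip/in.
r_n/Ω = (1/2.0) × 0.6 × 90 × (0.707 × 0.25) = 4.772 kip/in → adequate.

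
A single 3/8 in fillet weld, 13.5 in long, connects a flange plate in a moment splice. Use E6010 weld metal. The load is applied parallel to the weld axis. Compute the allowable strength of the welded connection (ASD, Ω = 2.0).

R_n/Ω ≈ 64.4 kips

E60XX → F_EXX = 60 ksi.
Effective throat t_e = 0.707 × 0.375 = 0.2651 in.
Total length L = 13.5 in; A_we = 0.2651 × 13.5 = 3.579 in².
F_nw = 0.6 F_EXX = 0.6 × 60 = 36 ksi.
R_n = 36 × 3.579 = 128.9 kips; R_n/Ω = 128.9/2.0 = 64.43 kips.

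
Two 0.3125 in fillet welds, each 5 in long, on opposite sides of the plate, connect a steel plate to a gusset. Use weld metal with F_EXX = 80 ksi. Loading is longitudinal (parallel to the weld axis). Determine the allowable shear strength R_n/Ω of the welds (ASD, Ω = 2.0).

R_n/Ω ≈ 53 kip

Effective throat t_e = 0.707 × 0.3125 = 0.2209 in.
Total length L = 10 in; A_we = 0.2209 × 10 = 2.209 in².
F_nw = 0.6 F_EXX = 0.6 × 80 = 48 ksi.
R_n = 48 × 2.209 = 106 kip; R_n/Ω = 106/2.0 = 53.02 kip.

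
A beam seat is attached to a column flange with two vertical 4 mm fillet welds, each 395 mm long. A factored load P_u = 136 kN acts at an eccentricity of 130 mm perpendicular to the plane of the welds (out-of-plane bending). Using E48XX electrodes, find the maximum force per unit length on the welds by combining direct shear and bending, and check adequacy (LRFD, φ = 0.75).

E48XX → F_EXX = 480 MPa.
L_w = 2 × 395 = 790 mm; section modulus (unit throat) S = 2 × L²/6 = 52010 mm².
Direct shear f_v = P/L_w = 136×10³/790 = 172.2 N/mm.
Moment M = P × e = 136×10³ × 130 = 17680000 N·mm; bending f_b = M/S = 339.9 N/mm.
f_max = √(f_v² + f_b²) = √(172.2² + 339.9²) = 381.1 N/mm.
φr_n = 0.75 × 0.6 × 480 × (0.707 × 4) = 610.8 N/mm → adequate.

f_max ≈ 381 N/mm; adequate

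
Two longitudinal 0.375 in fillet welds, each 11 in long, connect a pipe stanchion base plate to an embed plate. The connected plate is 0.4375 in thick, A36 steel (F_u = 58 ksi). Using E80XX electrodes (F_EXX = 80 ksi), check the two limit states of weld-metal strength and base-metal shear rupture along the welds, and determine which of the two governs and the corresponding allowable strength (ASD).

R_n/Ω ≈ 140 kips (weld metal governs)

t_e = 0.707 × 0.375 = 0.2651 in; L = 22 in.
Weld metal: R_n/Ω = (1/2.0) × 0.6 × 80 × 0.2651 × 22 = 140 kips.
Base metal (shear rupture): R_n/Ω = (1/2.0) × 0.6 × 58 × 0.4375 × 22 = 167.5 kips.
Governing: weld metal.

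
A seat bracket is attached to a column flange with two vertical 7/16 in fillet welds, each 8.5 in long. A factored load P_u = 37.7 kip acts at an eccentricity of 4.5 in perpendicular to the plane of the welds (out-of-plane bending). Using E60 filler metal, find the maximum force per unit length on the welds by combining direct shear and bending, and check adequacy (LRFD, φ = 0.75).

f_max ≈ 7.39 kip/in; adequate

E60XX → F_EXX = 60 ksi.
L_w = 2 × 8.5 = 17 in; section modulus (unit throat) S = 2 × L²/6 = 24.08 in².
Direct shear f_v = P/L_w = 37.7/17 = 2.218 kip/in.
Moment M = P × e = 37.7 × 4.5 = 169.65 kip·in; bending f_b = M/S = 7.044 kip/in.
f_max = √(f_v² + f_b²) = √(2.218² + 7.044²) = 7.385 kip/in.
φr_n = 0.75 × 0.6 × 60 × (0.707 × 0.4375) = 8.351 kip/in → adequate.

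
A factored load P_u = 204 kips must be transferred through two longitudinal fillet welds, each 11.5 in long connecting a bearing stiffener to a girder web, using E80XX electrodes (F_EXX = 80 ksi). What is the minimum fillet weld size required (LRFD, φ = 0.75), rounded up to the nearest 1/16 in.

w = 3/8 in

Total weld length L = 23 in.
Required throat t_e = P_u / (φ × 0.6 F_EXX × L) = 204 / (0.75 × 0.6 × 80 × 23) = 0.2464 in.
Required leg w = t_e / 0.707 = 0.3485 in → use 3/8 in.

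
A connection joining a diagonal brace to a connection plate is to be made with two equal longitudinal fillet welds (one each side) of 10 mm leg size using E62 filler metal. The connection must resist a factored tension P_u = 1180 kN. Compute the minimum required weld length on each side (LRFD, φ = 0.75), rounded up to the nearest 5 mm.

L = 300 mm on each side

E62XX → F_EXX = 620 MPa.
Throat t_e = 0.707 × 10 = 7.07 mm.
φr_n = 0.75 × 0.6 × 620 × 7.07 × 10⁻³ = 1.973 kN/mm.
L_req = P_u / φr_n = 1180 / 1.973 = 598.2 mm total.
Per side: 598.2 / 2 = 299.1 mm.
Round up → use L = 300 mm on each side.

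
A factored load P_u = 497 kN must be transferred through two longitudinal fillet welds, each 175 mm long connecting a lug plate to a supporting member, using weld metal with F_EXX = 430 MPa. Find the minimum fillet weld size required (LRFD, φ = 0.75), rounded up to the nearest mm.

Total weld length L = 350 mm.
Required throat t_e = P_u / (φ × 0.6 F_EXX × L) = 497 / (0.75 × 0.6 × 430 × 350 × 10⁻³) = 7.339 mm.
Required leg w = t_e / 0.707 = 10.38 mm → use 11 mm.

w = 11 mm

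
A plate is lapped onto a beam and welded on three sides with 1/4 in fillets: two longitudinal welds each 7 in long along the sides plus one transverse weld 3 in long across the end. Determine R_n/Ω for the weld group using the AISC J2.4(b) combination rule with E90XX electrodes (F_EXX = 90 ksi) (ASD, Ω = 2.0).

R_n/Ω ≈ 81.1 kip

t_e = 0.707 × 0.25 = 0.1767 in.
R_nwl = 0.6 × 90 × 0.1767 × 14 = 133.6 kip (longitudinal, 2 welds).
R_nwt = 0.6 × 90 × 0.1767 × 3 = 28.63 kip (transverse, base value).
(i) R_nwl + R_nwt = 162.3 kip; (ii) 0.85 R_nwl + 1.5 R_nwt = 156.5 kip.
R_n = max = 162.3 kip [governs: (i)]; R_n/Ω = 81.13 kip.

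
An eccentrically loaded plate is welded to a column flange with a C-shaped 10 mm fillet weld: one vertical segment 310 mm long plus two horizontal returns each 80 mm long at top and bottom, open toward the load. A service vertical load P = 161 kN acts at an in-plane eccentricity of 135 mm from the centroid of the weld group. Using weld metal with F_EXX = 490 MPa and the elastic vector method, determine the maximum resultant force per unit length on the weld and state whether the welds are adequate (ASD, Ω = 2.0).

f_max ≈ 760 N/mm; adequate

Total weld length L_w = 470 mm. Treat welds as unit-width lines.
Centroid: x̄ = 2×80×40 / 470 = 13.62 mm from the vertical weld.
Polar moment about centroid: J = I_x + I_y = [310³/12 + 2×80×155²] + [310×13.62² + 2(80³/12 + 80×26.38²)] = 6581000 mm³.
Direct shear f_v = P/L_w = 161×10³ / 470 = 342.6 N/mm (vertical).
Torsion M = P·e = 161×10³ × 135 = 21735000 N·mm.
Critical point at (x, y) = (66.38, 155) from centroid. f_tx = M·y/J = 511.9 N/mm; f_ty = M·x/J = 219.3 N/mm.
Resultant f_max = √[f_tx² + (f_v + f_ty)²] = √[511.9² + (342.6 + 219.3)²] = 760.1 N/mm.
Capacity per unit length: r_n/Ω = (1/2.0) × 0.6 × 490 × (0.707 × 10) = 1039 N/mm.
760.1 ≤ 1039 → adequate.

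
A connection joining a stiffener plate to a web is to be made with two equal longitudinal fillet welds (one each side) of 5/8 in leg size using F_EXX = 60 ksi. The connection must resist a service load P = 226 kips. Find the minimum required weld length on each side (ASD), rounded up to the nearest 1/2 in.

Throat t_e = 0.707 × 0.625 = 0.4419 in.
r_n/Ω = (0.6 × 60 × 0.4419) / 2.0 = 7.954 kip/in.
L_req = P / (r_n/Ω) = 226 / 7.954 = 28.41 in total.
Per side: 28.41 / 2 = 14.21 in.
Round up → use L = 14.5 in on each side.

L = 14.5 in on each side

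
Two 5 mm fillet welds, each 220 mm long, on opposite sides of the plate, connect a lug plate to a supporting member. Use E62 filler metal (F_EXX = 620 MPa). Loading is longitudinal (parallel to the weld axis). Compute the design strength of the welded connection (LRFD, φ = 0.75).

φR_n ≈ 434 kN

Effective throat t_e = 0.707 × 5 = 3.535 mm.
Total length L = 440 mm; A_we = 3.535 × 440 = 1555 mm².
F_nw = 0.6 F_EXX = 0.6 × 620 = 372 MPa.
φR_n = 0.75 × 372 × 1555 × 10⁻³ = 434 kN.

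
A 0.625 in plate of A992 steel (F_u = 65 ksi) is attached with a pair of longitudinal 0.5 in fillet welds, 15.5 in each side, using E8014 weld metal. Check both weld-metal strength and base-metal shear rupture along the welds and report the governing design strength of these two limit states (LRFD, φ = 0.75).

φR_n ≈ 395 kips (weld metal governs)

E80XX → F_EXX = 80 ksi.
t_e = 0.707 × 0.5 = 0.3535 in; L = 31 in.
Weld metal: φR_n = 0.75 × 0.6 × 80 × 0.3535 × 31 = 394.5 kips.
Base metal (shear rupture): φR_n = 0.75 × 0.6 × 65 × 0.625 × 31 = 566.7 kips.
Governing: weld metal.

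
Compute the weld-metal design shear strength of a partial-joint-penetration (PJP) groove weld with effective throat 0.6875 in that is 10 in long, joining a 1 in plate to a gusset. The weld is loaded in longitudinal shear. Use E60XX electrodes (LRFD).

E60XX → F_EXX = 60 ksi.
Effective throat (given) t_e = 0.6875 in.
A_we = 0.6875 × 10 = 6.875 in².
F_nw = 0.6 F_EXX = 36 ksi.
φR_n = 0.75 × 36 × 6.875 = 185.6 kips.

φR_n ≈ 186 kips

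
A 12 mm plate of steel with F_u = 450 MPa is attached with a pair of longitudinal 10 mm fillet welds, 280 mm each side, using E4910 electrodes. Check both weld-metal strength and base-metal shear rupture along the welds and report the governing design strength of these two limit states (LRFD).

φR_n ≈ 873 kN (weld metal governs)

E49XX → F_EXX = 490 MPa.
t_e = 0.707 × 10 = 7.07 mm; L = 560 mm.
Weld metal: φR_n = 0.75 × 0.6 × 490 × 7.07 × 560 × 10⁻³ = 873 kN.
Base metal (shear rupture): φR_n = 0.75 × 0.6 × 450 × 12 × 560 × 10⁻³ = 1361 kN.
Governing: weld metal.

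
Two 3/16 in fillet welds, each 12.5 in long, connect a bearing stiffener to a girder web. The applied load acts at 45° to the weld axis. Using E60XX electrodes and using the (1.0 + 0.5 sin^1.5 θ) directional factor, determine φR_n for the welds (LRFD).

E60XX → F_EXX = 60 ksi.
t_e = 0.707 × 0.1875 = 0.1326 in; A_we = 0.1326 × 25 = 3.314 in².
Directional factor: 1.0 + 0.5 sin^1.5(45°) = 1.297.
F_nw = 0.6 × 60 × 1.297 = 46.7 ksi.
φR_n = 0.75 × 46.7 × 3.314 = 116.1 kips.

φR_n ≈ 116 kips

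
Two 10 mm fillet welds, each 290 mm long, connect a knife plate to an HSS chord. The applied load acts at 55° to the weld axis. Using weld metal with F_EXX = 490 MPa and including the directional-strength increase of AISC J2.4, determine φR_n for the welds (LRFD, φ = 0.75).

φR_n ≈ 1240 kN

t_e = 0.707 × 10 = 7.07 mm; A_we = 7.07 × 580 = 4101 mm².
Directional factor: 1.0 + 0.5 sin^1.5(55°) = 1.371.
F_nw = 0.6 × 490 × 1.371 = 403 MPa.
φR_n = 0.75 × 403 × 4101 × 10⁻³ = 1239 kN.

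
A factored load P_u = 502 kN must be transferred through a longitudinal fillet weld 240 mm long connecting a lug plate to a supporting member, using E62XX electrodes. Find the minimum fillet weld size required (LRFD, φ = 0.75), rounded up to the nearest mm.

w = 11 mm

E62XX → F_EXX = 620 MPa.
Total weld length L = 240 mm.
Required throat t_e = P_u / (φ × 0.6 F_EXX × L) = 502 / (0.75 × 0.6 × 620 × 240 × 10⁻³) = 7.497 mm.
Required leg w = t_e / 0.707 = 10.6 mm → use 11 mm.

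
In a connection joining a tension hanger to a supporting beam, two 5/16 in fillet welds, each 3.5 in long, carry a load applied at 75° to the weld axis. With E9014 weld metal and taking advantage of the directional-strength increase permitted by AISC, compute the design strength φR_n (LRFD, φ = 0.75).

φR_n ≈ 92.4 kips

E90XX → F_EXX = 90 ksi.
t_e = 0.707 × 0.3125 = 0.2209 in; A_we = 0.2209 × 7 = 1.547 in².
Directional factor: 1.0 + 0.5 sin^1.5(75°) = 1.475.
F_nw = 0.6 × 90 × 1.475 = 79.63 ksi.
φR_n = 0.75 × 79.63 × 1.547 = 92.37 kips.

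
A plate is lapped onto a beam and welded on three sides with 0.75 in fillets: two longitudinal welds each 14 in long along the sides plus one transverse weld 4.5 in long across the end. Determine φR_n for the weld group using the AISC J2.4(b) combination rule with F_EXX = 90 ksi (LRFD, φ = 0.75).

t_e = 0.707 × 0.75 = 0.5302 in.
R_nwl = 0.6 × 90 × 0.5302 × 28 = 801.7 kips (longitudinal, 2 welds).
R_nwt = 0.6 × 90 × 0.5302 × 4.5 = 128.9 kips (transverse, base value).
(i) R_nwl + R_nwt = 930.6 kips; (ii) 0.85 R_nwl + 1.5 R_nwt = 874.8 kips.
R_n = max = 930.6 kips [governs: (i)]; φR_n = 697.9 kips.

φR_n ≈ 698 kips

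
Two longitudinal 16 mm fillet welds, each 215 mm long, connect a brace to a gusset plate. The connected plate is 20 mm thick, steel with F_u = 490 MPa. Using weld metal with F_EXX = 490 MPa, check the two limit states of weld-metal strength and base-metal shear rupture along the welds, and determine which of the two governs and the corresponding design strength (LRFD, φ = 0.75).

t_e = 0.707 × 16 = 11.31 mm; L = 430 mm.
Weld metal: φR_n = 0.75 × 0.6 × 490 × 11.31 × 430 × 10⁻³ = 1073 kN.
Base metal (shear rupture): φR_n = 0.75 × 0.6 × 490 × 20 × 430 × 10⁻³ = 1896 kN.
Governing: weld metal.

φR_n ≈ 1070 kN (weld metal governs)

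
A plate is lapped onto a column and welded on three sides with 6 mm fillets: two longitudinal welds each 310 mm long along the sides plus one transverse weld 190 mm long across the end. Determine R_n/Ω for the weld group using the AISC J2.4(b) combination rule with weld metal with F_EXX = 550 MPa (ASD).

R_n/Ω ≈ 568 kN

t_e = 0.707 × 6 = 4.242 mm.
R_nwl = 0.6 × 550 × 4.242 × 620 × 10⁻³ = 867.9 kN (longitudinal, 2 welds).
R_nwt = 0.6 × 550 × 4.242 × 190 × 10⁻³ = 266 kN (transverse, base value).
(i) R_nwl + R_nwt = 1134 kN; (ii) 0.85 R_nwl + 1.5 R_nwt = 1137 kN.
R_n = max = 1137 kN [governs: (ii)]; R_n/Ω = 568.3 kN.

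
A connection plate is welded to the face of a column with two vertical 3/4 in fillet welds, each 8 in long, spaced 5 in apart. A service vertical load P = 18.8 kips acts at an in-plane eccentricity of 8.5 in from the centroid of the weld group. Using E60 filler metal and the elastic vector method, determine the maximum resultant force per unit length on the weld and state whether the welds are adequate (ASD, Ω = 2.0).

f_max ≈ 4.79 kip/in; adequate

E60XX → F_EXX = 60 ksi.
Total weld length L_w = 16 in. Treat welds as unit-width lines.
Polar moment about centroid: J = 2[d³/12 + d(b/2)²] = 2[8³/12 + 8×2.5²] = 185.3 in³.
Direct shear f_v = P/L_w = 18.8 / 16 = 1.175 kip/in (vertical).
Torsion M = P·e = 18.8 × 8.5 = 159.8 kip·in.
Critical point at (x, y) = (2.5, 4) from centroid. f_tx = M·y/J = 3.449 kip/in; f_ty = M·x/J = 2.156 kip/in.
Resultant f_max = √[f_tx² + (f_v + f_ty)²] = √[3.449² + (1.175 + 2.156)²] = 4.795 kip/in.
Capacity per unit length: r_n/Ω = (1/2.0) × 0.6 × 60 × (0.707 × 0.75) = 9.544 kip/in.
4.795 ≤ 9.544 → adequate.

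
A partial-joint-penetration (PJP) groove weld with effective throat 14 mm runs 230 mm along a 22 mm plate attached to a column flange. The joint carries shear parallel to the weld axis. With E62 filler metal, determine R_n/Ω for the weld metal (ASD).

E62XX → F_EXX = 620 MPa.
Effective throat (given) t_e = 14 mm.
A_we = 14 × 230 = 3220 mm².
F_nw = 0.6 F_EXX = 372 MPa.
R_n/Ω = (372 × 3220) / 2.0 × 10⁻³ = 598.9 kN.

R_n/Ω ≈ 599 kN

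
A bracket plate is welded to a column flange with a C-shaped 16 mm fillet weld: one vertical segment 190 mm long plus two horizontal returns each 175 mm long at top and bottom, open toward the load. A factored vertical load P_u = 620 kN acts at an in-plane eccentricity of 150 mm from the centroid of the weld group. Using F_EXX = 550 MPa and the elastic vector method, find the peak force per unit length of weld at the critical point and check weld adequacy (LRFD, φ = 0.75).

f_max ≈ 3500 N/mm; NOT adequate

Total weld length L_w = 540 mm. Treat welds as unit-width lines.
Centroid: x̄ = 2×175×87.5 / 540 = 56.71 mm from the vertical weld.
Polar moment about centroid: J = I_x + I_y = [190³/12 + 2×175×95²] + [190×56.71² + 2(175³/12 + 175×30.79²)] = 5566000 mm³.
Direct shear f_v = P/L_w = 620×10³ / 540 = 1148 N/mm (vertical).
Torsion M = P·e = 620×10³ × 150 = 93000000 N·mm.
Critical point at (x, y) = (118.3, 95) from centroid. f_tx = M·y/J = 1587 N/mm; f_ty = M·x/J = 1976 N/mm.
Resultant f_max = √[f_tx² + (f_v + f_ty)²] = √[1587² + (1148 + 1976)²] = 3504 N/mm.
Capacity per unit length: φr_n = 0.75 × 0.6 × 550 × (0.707 × 16) = 2800 N/mm.
3504 > 2800 → NOT adequate.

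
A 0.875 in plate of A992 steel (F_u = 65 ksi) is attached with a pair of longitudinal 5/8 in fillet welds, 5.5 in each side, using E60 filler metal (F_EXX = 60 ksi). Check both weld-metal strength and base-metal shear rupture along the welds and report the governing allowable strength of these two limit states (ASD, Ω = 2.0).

t_e = 0.707 × 0.625 = 0.4419 in; L = 11 in.
Weld metal: R_n/Ω = (1/2.0) × 0.6 × 60 × 0.4419 × 11 = 87.49 kip.
Base metal (shear rupture): R_n/Ω = (1/2.0) × 0.6 × 65 × 0.875 × 11 = 187.7 kip.
Governing: weld metal.

R_n/Ω ≈ 87.5 kip (weld metal governs)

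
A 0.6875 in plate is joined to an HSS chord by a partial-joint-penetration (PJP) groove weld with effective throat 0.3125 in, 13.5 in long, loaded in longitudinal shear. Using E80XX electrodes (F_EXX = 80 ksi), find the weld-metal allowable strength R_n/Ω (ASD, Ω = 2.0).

Effective throat (given) t_e = 0.3125 in.
A_we = 0.3125 × 13.5 = 4.219 in².
F_nw = 0.6 F_EXX = 48 ksi.
R_n/Ω = (48 × 4.219) / 2.0 = 101.2 kip.

R_n/Ω ≈ 101 kip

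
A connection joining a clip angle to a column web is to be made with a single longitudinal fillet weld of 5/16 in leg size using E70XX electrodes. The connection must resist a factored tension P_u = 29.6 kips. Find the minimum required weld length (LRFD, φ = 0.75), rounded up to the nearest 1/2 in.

L = 4.5 in

E70XX → F_EXX = 70 ksi.
Throat t_e = 0.707 × 0.3125 = 0.2209 in.
φr_n = 0.75 × 0.6 × 70 × 0.2209 = 6.96 kips/in.
L_req = P_u / φr_n = 29.6 / 6.96 = 4.253 in total.
Round up → use L = 4.5 in.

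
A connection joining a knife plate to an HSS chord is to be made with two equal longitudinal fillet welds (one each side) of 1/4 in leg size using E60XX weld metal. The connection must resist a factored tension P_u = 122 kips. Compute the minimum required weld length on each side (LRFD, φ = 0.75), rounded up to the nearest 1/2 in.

E60XX → F_EXX = 60 ksi.
Throat t_e = 0.707 × 0.25 = 0.1767 in.
φr_n = 0.75 × 0.6 × 60 × 0.1767 = 4.772 kips/in.
L_req = P_u / φr_n = 122 / 4.772 = 25.56 in total.
Per side: 25.56 / 2 = 12.78 in.
Round up → use L = 13 in on each side.

L = 13 in on each side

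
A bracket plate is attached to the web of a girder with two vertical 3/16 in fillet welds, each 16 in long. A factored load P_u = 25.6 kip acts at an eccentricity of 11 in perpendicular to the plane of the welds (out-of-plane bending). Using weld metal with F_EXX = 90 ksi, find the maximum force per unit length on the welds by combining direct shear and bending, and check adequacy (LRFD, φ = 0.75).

f_max ≈ 3.4 kip/in; adequate

L_w = 2 × 16 = 32 in; section modulus (unit throat) S = 2 × L²/6 = 85.33 in².
Direct shear f_v = P/L_w = 25.6/32 = 0.8 kip/in.
Moment M = P × e = 25.6 × 11 = 281.6 kip·in; bending f_b = M/S = 3.3 kip/in.
f_max = √(f_v² + f_b²) = √(0.8² + 3.3²) = 3.396 kip/in.
φr_n = 0.75 × 0.6 × 90 × (0.707 × 0.1875) = 5.369 kip/in → adequate.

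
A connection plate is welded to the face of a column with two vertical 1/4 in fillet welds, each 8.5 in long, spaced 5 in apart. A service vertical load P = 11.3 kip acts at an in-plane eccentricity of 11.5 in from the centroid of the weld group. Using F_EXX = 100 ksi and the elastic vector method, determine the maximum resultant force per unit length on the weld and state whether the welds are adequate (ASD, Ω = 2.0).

Total weld length L_w = 17 in. Treat welds as unit-width lines.
Polar moment about centroid: J = 2[d³/12 + d(b/2)²] = 2[8.5³/12 + 8.5×2.5²] = 208.6 in³.
Direct shear f_v = P/L_w = 11.3 / 17 = 0.6647 kip/in (vertical).
Torsion M = P·e = 11.3 × 11.5 = 129.95 kip·in.
Critical point at (x, y) = (2.5, 4.25) from centroid. f_tx = M·y/J = 2.648 kip/in; f_ty = M·x/J = 1.557 kip/in.
Resultant f_max = √[f_tx² + (f_v + f_ty)²] = √[2.648² + (0.6647 + 1.557)²] = 3.456 kip/in.
Capacity per unit length: r_n/Ω = (1/2.0) × 0.6 × 100 × (0.707 × 0.25) = 5.302 kip/in.
3.456 ≤ 5.302 → adequate.

f_max ≈ 3.46 kip/in; adequate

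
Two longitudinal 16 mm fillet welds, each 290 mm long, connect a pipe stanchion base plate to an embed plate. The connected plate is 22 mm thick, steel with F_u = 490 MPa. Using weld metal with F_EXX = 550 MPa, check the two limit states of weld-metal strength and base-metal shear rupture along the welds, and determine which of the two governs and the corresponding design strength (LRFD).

φR_n ≈ 1620 kN (weld metal governs)

t_e = 0.707 × 16 = 11.31 mm; L = 580 mm.
Weld metal: φR_n = 0.75 × 0.6 × 550 × 11.31 × 580 × 10⁻³ = 1624 kN.
Base metal (shear rupture): φR_n = 0.75 × 0.6 × 490 × 22 × 580 × 10⁻³ = 2814 kN.
Governing: weld metal.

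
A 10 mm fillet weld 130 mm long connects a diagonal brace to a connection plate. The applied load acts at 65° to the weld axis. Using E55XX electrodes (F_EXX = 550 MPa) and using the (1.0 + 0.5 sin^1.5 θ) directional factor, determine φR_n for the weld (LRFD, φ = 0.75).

t_e = 0.707 × 10 = 7.07 mm; A_we = 7.07 × 130 = 919.1 mm².
Directional factor: 1.0 + 0.5 sin^1.5(65°) = 1.431.
F_nw = 0.6 × 550 × 1.431 = 472.4 MPa.
φR_n = 0.75 × 472.4 × 919.1 × 10⁻³ = 325.6 kN.

φR_n ≈ 326 kN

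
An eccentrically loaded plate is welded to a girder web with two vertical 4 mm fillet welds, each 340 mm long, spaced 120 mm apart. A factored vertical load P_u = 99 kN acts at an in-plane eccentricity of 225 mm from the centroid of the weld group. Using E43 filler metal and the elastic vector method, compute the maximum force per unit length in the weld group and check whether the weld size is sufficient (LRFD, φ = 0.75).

f_max ≈ 513 N/mm; adequate

E43XX → F_EXX = 430 MPa.
Total weld length L_w = 680 mm. Treat welds as unit-width lines.
Polar moment about centroid: J = 2[d³/12 + d(b/2)²] = 2[340³/12 + 340×60²] = 8999000 mm³.
Direct shear f_v = P/L_w = 99×10³ / 680 = 145.6 N/mm (vertical).
Torsion M = P·e = 99×10³ × 225 = 22275000 N·mm.
Critical point at (x, y) = (60, 170) from centroid. f_tx = M·y/J = 420.8 N/mm; f_ty = M·x/J = 148.5 N/mm.
Resultant f_max = √[f_tx² + (f_v + f_ty)²] = √[420.8² + (145.6 + 148.5)²] = 513.4 N/mm.
Capacity per unit length: φr_n = 0.75 × 0.6 × 430 × (0.707 × 4) = 547.2 N/mm.
513.4 ≤ 547.2 → adequate.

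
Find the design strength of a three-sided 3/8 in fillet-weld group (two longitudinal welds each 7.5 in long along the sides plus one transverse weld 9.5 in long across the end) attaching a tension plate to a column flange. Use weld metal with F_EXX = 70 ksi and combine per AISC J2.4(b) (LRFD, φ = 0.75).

t_e = 0.707 × 0.375 = 0.2651 in.
R_nwl = 0.6 × 70 × 0.2651 × 15 = 167 kips (longitudinal, 2 welds).
R_nwt = 0.6 × 70 × 0.2651 × 9.5 = 105.8 kips (transverse, base value).
(i) R_nwl + R_nwt = 272.8 kips; (ii) 0.85 R_nwl + 1.5 R_nwt = 300.7 kips.
R_n = max = 300.7 kips [governs: (ii)]; φR_n = 225.5 kips.

φR_n ≈ 225 kips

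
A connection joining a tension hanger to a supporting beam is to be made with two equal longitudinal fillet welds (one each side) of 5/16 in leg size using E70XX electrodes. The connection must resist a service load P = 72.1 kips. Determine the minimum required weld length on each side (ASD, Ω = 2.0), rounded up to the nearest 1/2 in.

E70XX → F_EXX = 70 ksi.
Throat t_e = 0.707 × 0.3125 = 0.2209 in.
r_n/Ω = (0.6 × 70 × 0.2209) / 2.0 = 4.64 kip/in.
L_req = P / (r_n/Ω) = 72.1 / 4.64 = 15.54 in total.
Per side: 15.54 / 2 = 7.77 in.
Round up → use L = 8 in on each side.

L = 8 in on each side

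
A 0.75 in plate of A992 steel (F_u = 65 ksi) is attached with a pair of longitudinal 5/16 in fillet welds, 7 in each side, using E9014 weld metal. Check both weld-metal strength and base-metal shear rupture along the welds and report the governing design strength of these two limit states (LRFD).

φR_n ≈ 125 kips (weld metal governs)

E90XX → F_EXX = 90 ksi.
t_e = 0.707 × 0.3125 = 0.2209 in; L = 14 in.
Weld metal: φR_n = 0.75 × 0.6 × 90 × 0.2209 × 14 = 125.3 kips.
Base metal (shear rupture): φR_n = 0.75 × 0.6 × 65 × 0.75 × 14 = 307.1 kips.
Governing: weld metal.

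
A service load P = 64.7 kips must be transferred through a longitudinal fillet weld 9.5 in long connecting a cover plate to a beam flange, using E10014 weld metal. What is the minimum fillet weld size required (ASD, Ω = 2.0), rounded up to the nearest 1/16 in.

E100XX → F_EXX = 100 ksi.
Total weld length L = 9.5 in.
Required throat t_e = P × Ω / (0.6 F_EXX × L) = 64.7 × 2.0 / (0.6 × 100 × 9.5) = 0.227 in.
Required leg w = t_e / 0.707 = 0.3211 in → use 3/8 in.

w = 3/8 in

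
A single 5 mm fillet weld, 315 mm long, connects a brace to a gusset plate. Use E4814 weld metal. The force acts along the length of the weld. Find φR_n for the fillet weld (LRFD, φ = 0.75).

E48XX → F_EXX = 480 MPa.
Effective throat t_e = 0.707 × 5 = 3.535 mm.
Total length L = 315 mm; A_we = 3.535 × 315 = 1114 mm².
F_nw = 0.6 F_EXX = 0.6 × 480 = 288 MPa.
φR_n = 0.75 × 288 × 1114 × 10⁻³ = 240.5 kN.

φR_n ≈ 241 kN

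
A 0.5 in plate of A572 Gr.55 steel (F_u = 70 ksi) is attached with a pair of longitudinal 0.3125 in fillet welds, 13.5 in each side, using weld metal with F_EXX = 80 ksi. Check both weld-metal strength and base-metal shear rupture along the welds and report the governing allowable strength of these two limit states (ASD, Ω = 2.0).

t_e = 0.707 × 0.3125 = 0.2209 in; L = 27 in.
Weld metal: R_n/Ω = (1/2.0) × 0.6 × 80 × 0.2209 × 27 = 143.2 kip.
Base metal (shear rupture): R_n/Ω = (1/2.0) × 0.6 × 70 × 0.5 × 27 = 283.5 kip.
Governing: weld metal.

R_n/Ω ≈ 143 kip (weld metal governs)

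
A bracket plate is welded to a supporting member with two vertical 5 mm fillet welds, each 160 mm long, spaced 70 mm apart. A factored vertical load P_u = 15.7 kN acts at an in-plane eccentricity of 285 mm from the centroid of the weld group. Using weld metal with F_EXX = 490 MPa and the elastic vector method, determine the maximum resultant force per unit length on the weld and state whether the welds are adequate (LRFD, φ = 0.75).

f_max ≈ 386 N/mm; adequate

Total weld length L_w = 320 mm. Treat welds as unit-width lines.
Polar moment about centroid: J = 2[d³/12 + d(b/2)²] = 2[160³/12 + 160×35²] = 1075000 mm³.
Direct shear f_v = P/L_w = 15.7×10³ / 320 = 49.06 N/mm (vertical).
Torsion M = P·e = 15.7×10³ × 285 = 4474500 N·mm.
Critical point at (x, y) = (35, 80) from centroid. f_tx = M·y/J = 333.1 N/mm; f_ty = M·x/J = 145.7 N/mm.
Resultant f_max = √[f_tx² + (f_v + f_ty)²] = √[333.1² + (49.06 + 145.7)²] = 385.9 N/mm.
Capacity per unit length: φr_n = 0.75 × 0.6 × 490 × (0.707 × 5) = 779.5 N/mm.
385.9 ≤ 779.5 → adequate.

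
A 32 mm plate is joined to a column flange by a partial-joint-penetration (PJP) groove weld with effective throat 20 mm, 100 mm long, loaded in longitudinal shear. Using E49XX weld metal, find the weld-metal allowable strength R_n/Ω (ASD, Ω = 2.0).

E49XX → F_EXX = 490 MPa.
Effective throat (given) t_e = 20 mm.
A_we = 20 × 100 = 2000 mm².
F_nw = 0.6 F_EXX = 294 MPa.
R_n/Ω = (294 × 2000) / 2.0 × 10⁻³ = 294 kN.

R_n/Ω ≈ 294 kN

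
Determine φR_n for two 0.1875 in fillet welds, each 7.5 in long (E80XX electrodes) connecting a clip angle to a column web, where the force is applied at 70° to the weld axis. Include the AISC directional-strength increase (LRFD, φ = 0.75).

φR_n ≈ 104 kip

E80XX → F_EXX = 80 ksi.
t_e = 0.707 × 0.1875 = 0.1326 in; A_we = 0.1326 × 15 = 1.988 in².
Directional factor: 1.0 + 0.5 sin^1.5(70°) = 1.455.
F_nw = 0.6 × 80 × 1.455 = 69.86 ksi.
φR_n = 0.75 × 69.86 × 1.988 = 104.2 kip.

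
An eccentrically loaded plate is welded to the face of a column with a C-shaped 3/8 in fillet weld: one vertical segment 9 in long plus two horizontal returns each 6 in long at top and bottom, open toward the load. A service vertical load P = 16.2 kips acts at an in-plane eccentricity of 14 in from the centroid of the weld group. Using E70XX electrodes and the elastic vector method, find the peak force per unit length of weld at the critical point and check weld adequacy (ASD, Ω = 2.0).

E70XX → F_EXX = 70 ksi.
Total weld length L_w = 21 in. Treat welds as unit-width lines.
Centroid: x̄ = 2×6×3 / 21 = 1.714 in from the vertical weld.
Polar moment about centroid: J = I_x + I_y = [9³/12 + 2×6×4.5²] + [9×1.714² + 2(6³/12 + 6×1.286²)] = 386 in³.
Direct shear f_v = P/L_w = 16.2 / 21 = 0.7714 kip/in (vertical).
Torsion M = P·e = 16.2 × 14 = 226.8 kip·in.
Critical point at (x, y) = (4.286, 4.5) from centroid. f_tx = M·y/J = 2.644 kip/in; f_ty = M·x/J = 2.518 kip/in.
Resultant f_max = √[f_tx² + (f_v + f_ty)²] = √[2.644² + (0.7714 + 2.518)²] = 4.22 kip/in.
Capacity per unit length: r_n/Ω = (1/2.0) × 0.6 × 70 × (0.707 × 0.375) = 5.568 kip/in.
4.22 ≤ 5.568 → adequate.

f_max ≈ 4.22 kip/in; adequate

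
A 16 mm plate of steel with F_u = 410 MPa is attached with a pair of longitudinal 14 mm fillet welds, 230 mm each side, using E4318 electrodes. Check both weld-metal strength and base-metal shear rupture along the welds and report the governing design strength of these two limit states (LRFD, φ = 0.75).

E43XX → F_EXX = 430 MPa.
t_e = 0.707 × 14 = 9.898 mm; L = 460 mm.
Weld metal: φR_n = 0.75 × 0.6 × 430 × 9.898 × 460 × 10⁻³ = 881 kN.
Base metal (shear rupture): φR_n = 0.75 × 0.6 × 410 × 16 × 460 × 10⁻³ = 1358 kN.
Governing: weld metal.

φR_n ≈ 881 kN (weld metal governs)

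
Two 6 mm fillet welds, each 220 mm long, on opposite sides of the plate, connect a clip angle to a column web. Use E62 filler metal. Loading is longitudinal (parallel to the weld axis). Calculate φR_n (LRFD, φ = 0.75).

φR_n ≈ 521 kN

E62XX → F_EXX = 620 MPa.
Effective throat t_e = 0.707 × 6 = 4.242 mm.
Total length L = 440 mm; A_we = 4.242 × 440 = 1866 mm².
F_nw = 0.6 F_EXX = 0.6 × 620 = 372 MPa.
φR_n = 0.75 × 372 × 1866 × 10⁻³ = 520.7 kN.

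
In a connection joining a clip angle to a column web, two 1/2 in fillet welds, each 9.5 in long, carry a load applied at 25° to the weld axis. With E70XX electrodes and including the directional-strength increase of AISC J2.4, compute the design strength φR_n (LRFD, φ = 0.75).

E70XX → F_EXX = 70 ksi.
t_e = 0.707 × 0.5 = 0.3535 in; A_we = 0.3535 × 19 = 6.716 in².
Directional factor: 1.0 + 0.5 sin^1.5(25°) = 1.137.
F_nw = 0.6 × 70 × 1.137 = 47.77 ksi.
φR_n = 0.75 × 47.77 × 6.716 = 240.6 kip.

φR_n ≈ 241 kip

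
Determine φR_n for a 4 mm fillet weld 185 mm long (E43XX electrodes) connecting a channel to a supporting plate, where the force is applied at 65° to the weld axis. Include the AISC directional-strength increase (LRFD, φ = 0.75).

E43XX → F_EXX = 430 MPa.
t_e = 0.707 × 4 = 2.828 mm; A_we = 2.828 × 185 = 523.2 mm².
Directional factor: 1.0 + 0.5 sin^1.5(65°) = 1.431.
F_nw = 0.6 × 430 × 1.431 = 369.3 MPa.
φR_n = 0.75 × 369.3 × 523.2 × 10⁻³ = 144.9 kN.

φR_n ≈ 145 kN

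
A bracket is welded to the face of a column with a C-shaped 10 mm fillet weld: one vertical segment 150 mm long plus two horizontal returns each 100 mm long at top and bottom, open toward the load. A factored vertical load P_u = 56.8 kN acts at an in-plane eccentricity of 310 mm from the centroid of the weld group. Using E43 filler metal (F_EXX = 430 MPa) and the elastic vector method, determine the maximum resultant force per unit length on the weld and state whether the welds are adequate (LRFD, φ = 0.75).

Total weld length L_w = 350 mm. Treat welds as unit-width lines.
Centroid: x̄ = 2×100×50 / 350 = 28.57 mm from the vertical weld.
Polar moment about centroid: J = I_x + I_y = [150³/12 + 2×100×75²] + [150×28.57² + 2(100³/12 + 100×21.43²)] = 1787000 mm³.
Direct shear f_v = P/L_w = 56.8×10³ / 350 = 162.3 N/mm (vertical).
Torsion M = P·e = 56.8×10³ × 310 = 17608000 N·mm.
Critical point at (x, y) = (71.43, 75) from centroid. f_tx = M·y/J = 738.9 N/mm; f_ty = M·x/J = 703.7 N/mm.
Resultant f_max = √[f_tx² + (f_v + f_ty)²] = √[738.9² + (162.3 + 703.7)²] = 1138 N/mm.
Capacity per unit length: φr_n = 0.75 × 0.6 × 430 × (0.707 × 10) = 1368 N/mm.
1138 ≤ 1368 → adequate.

f_max ≈ 1140 N/mm; adequate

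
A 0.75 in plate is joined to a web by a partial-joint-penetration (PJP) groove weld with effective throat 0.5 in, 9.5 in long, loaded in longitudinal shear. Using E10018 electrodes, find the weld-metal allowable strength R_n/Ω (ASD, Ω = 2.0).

R_n/Ω ≈ 142 kips

E100XX → F_EXX = 100 ksi.
Effective throat (given) t_e = 0.5 in.
A_we = 0.5 × 9.5 = 4.75 in².
F_nw = 0.6 F_EXX = 60 ksi.
R_n/Ω = (60 × 4.75) / 2.0 = 142.5 kips.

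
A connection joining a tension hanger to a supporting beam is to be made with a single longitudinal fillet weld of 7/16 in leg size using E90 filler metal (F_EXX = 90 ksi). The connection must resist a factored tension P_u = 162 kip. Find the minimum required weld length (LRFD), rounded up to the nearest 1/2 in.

Throat t_e = 0.707 × 0.4375 = 0.3093 in.
φr_n = 0.75 × 0.6 × 90 × 0.3093 = 12.53 kip/in.
L_req = P_u / φr_n = 162 / 12.53 = 12.93 in total.
Round up → use L = 13 in.

L = 13 in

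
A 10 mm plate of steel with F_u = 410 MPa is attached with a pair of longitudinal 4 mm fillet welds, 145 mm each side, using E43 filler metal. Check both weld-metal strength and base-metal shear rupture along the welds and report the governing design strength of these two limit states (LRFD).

E43XX → F_EXX = 430 MPa.
t_e = 0.707 × 4 = 2.828 mm; L = 290 mm.
Weld metal: φR_n = 0.75 × 0.6 × 430 × 2.828 × 290 × 10⁻³ = 158.7 kN.
Base metal (shear rupture): φR_n = 0.75 × 0.6 × 410 × 10 × 290 × 10⁻³ = 535 kN.
Governing: weld metal.

φR_n ≈ 159 kN (weld metal governs)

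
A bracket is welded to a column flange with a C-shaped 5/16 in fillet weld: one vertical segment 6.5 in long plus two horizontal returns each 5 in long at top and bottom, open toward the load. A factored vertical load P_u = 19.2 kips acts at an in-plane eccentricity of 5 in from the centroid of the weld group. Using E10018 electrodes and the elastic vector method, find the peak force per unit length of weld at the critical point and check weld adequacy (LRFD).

E100XX → F_EXX = 100 ksi.
Total weld length L_w = 16.5 in. Treat welds as unit-width lines.
Centroid: x̄ = 2×5×2.5 / 16.5 = 1.515 in from the vertical weld.
Polar moment about centroid: J = I_x + I_y = [6.5³/12 + 2×5×3.25²] + [6.5×1.515² + 2(5³/12 + 5×0.9848²)] = 174 in³.
Direct shear f_v = P/L_w = 19.2 / 16.5 = 1.164 kip/in (vertical).
Torsion M = P·e = 19.2 × 5 = 96 kip·in.
Critical point at (x, y) = (3.485, 3.25) from centroid. f_tx = M·y/J = 1.793 kip/in; f_ty = M·x/J = 1.923 kip/in.
Resultant f_max = √[f_tx² + (f_v + f_ty)²] = √[1.793² + (1.164 + 1.923)²] = 3.57 kip/in.
Capacity per unit length: φr_n = 0.75 × 0.6 × 100 × (0.707 × 0.3125) = 9.942 kip/in.
3.57 ≤ 9.942 → adequate.

f_max ≈ 3.57 kip/in; adequate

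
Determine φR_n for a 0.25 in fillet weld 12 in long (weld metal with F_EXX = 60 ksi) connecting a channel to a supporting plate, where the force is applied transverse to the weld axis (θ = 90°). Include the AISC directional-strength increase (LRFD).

t_e = 0.707 × 0.25 = 0.1767 in; A_we = 0.1767 × 12 = 2.121 in².
Directional factor: 1.0 + 0.5 sin^1.5(90°) = 1.5.
F_nw = 0.6 × 60 × 1.5 = 54 ksi.
φR_n = 0.75 × 54 × 2.121 = 85.9 kip.

φR_n ≈ 85.9 kip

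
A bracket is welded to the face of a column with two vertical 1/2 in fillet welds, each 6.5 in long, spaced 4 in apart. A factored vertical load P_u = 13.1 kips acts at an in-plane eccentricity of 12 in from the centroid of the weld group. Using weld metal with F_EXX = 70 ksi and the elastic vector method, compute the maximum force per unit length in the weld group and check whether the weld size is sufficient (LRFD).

Total weld length L_w = 13 in. Treat welds as unit-width lines.
Polar moment about centroid: J = 2[d³/12 + d(b/2)²] = 2[6.5³/12 + 6.5×2²] = 97.77 in³.
Direct shear f_v = P/L_w = 13.1 / 13 = 1.008 kip/in (vertical).
Torsion M = P·e = 13.1 × 12 = 157.2 kip·in.
Critical point at (x, y) = (2, 3.25) from centroid. f_tx = M·y/J = 5.225 kip/in; f_ty = M·x/J = 3.216 kip/in.
Resultant f_max = √[f_tx² + (f_v + f_ty)²] = √[5.225² + (1.008 + 3.216)²] = 6.719 kip/in.
Capacity per unit length: φr_n = 0.75 × 0.6 × 70 × (0.707 × 0.5) = 11.14 kip/in.
6.719 ≤ 11.14 → adequate.

f_max ≈ 6.72 kip/in; adequate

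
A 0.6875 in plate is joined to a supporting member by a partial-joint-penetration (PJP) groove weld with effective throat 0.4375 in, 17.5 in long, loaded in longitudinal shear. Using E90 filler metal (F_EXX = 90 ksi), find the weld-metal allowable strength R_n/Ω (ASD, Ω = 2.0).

R_n/Ω ≈ 207 kip

Effective throat (given) t_e = 0.4375 in.
A_we = 0.4375 × 17.5 = 7.656 in².
F_nw = 0.6 F_EXX = 54 ksi.
R_n/Ω = (54 × 7.656) / 2.0 = 206.7 kip.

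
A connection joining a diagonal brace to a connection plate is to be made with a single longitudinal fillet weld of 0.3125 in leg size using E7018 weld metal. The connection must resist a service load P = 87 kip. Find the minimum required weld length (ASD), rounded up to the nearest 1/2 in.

L = 19 in

E70XX → F_EXX = 70 ksi.
Throat t_e = 0.707 × 0.3125 = 0.2209 in.
r_n/Ω = (0.6 × 70 × 0.2209) / 2.0 = 4.64 kip/in.
L_req = P / (r_n/Ω) = 87 / 4.64 = 18.75 in total.
Round up → use L = 19 in.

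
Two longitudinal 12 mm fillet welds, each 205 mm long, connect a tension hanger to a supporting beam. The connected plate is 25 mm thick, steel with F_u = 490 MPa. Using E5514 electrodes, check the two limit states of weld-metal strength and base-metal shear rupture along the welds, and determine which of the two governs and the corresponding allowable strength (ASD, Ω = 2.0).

R_n/Ω ≈ 574 kN (weld metal governs)

E55XX → F_EXX = 550 MPa.
t_e = 0.707 × 12 = 8.484 mm; L = 410 mm.
Weld metal: R_n/Ω = (1/2.0) × 0.6 × 550 × 8.484 × 410 × 10⁻³ = 573.9 kN.
Base metal (shear rupture): R_n/Ω = (1/2.0) × 0.6 × 490 × 25 × 410 × 10⁻³ = 1507 kN.
Governing: weld metal.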